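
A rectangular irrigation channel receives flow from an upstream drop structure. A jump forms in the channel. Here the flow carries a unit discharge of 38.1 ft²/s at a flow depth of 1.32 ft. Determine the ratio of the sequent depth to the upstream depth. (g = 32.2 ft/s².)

V₁ = q/y₁ = 38.1/1.32 = 28.9 ft/s. Fr₁ = V₁/√(g·y₁) = 28.9/√(32.2×1.32) = 4.43.
Bélanger equation: y₂/y₁ = ½[√(1 + 8Fr₁²) − 1] = ½[√157.8 − 1] = 5.78.

y₂/y₁ = 5.78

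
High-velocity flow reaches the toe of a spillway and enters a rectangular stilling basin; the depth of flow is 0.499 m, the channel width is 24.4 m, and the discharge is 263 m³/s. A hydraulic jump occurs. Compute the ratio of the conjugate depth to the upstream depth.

y₂/y₁ = 13.3

q = Q/b = 263/24.4 = 10.8 m²/s; V₁ = q/y₁ = 21.6 m/s. Fr₁ = V₁/√(g·y₁) = 9.76.
Conjugate-depth relation: y₂/y₁ = ½[√(1 + 8Fr₁²) − 1] = ½[√763.5 − 1] = 13.3.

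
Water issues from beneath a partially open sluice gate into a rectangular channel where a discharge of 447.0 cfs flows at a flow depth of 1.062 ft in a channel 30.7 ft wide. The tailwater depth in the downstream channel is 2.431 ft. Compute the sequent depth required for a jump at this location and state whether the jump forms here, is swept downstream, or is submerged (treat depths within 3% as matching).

q = Q/b = 447.0/30.7 = 14.56 ft²/s; V₁ = q/y₁ = 13.71 ft/s. Fr₁ = V₁/√(g·y₁) = 2.345.
From the momentum equation for a rectangular channel, y₂/y₁ = ½[√(1 + 8Fr₁²) − 1] = ½[√44.974 − 1] = 2.853.
y₂ = 2.853 × 1.062 = 3.030 ft.
Tailwater y_tw = 2.431 ft: y_tw < y₂, so the jump is swept downstream.

y₂ = 3.030 ft; the jump is swept downstream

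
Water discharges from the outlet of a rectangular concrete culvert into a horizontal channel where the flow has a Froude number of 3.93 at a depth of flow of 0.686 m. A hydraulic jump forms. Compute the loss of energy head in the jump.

ΔE = 2.29 m

Fr₁ = 3.93 (given).
Sequent-depth ratio: y₂/y₁ = ½[√(1 + 8Fr₁²) − 1] = ½[√124.6 − 1] = 5.08.
y₂ = 5.08 × 0.686 = 3.49 m.
V₁ = Fr₁·√(g·y₁) = 3.93×√(9.81×0.686) = 10.2 m/s; q = V₁·y₁ = 6.99 m²/s. V₂ = q/y₂ = 6.99/3.49 = 2.01 m/s. E₁ = y₁ + V₁²/2g = 5.98 m; E₂ = y₂ + V₂²/2g = 3.69 m. ΔE = E₁ − E₂ = 2.29 m.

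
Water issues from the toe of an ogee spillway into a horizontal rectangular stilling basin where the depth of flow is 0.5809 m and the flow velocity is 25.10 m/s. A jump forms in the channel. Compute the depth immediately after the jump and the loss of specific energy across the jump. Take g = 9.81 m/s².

y₂ = 8.352 m; ΔE = 24.18 m

Fr₁ = V₁/√(g·y₁) = 25.10/√(9.81×0.5809) = 10.51.
Bélanger equation: y₂/y₁ = ½[√(1 + 8Fr₁²) − 1] = ½[√885.44 − 1] = 14.38.
y₂ = 14.38 × 0.5809 = 8.352 m.
q = V₁·y₁ = 25.10 × 0.5809 = 14.58 m²/s. V₂ = q/y₂ = 14.58/8.352 = 1.746 m/s. E₁ = y₁ + V₁²/2g = 32.69 m; E₂ = y₂ + V₂²/2g = 8.508 m. ΔE = E₁ − E₂ = 24.18 m.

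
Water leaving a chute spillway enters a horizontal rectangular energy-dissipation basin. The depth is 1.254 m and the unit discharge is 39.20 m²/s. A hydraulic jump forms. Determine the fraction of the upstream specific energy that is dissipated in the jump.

V₁ = q/y₁ = 39.20/1.254 = 31.26 m/s. Fr₁ = V₁/√(g·y₁) = 31.26/√(9.81×1.254) = 8.913.
Sequent-depth ratio: y₂/y₁ = ½[√(1 + 8Fr₁²) − 1] = ½[√636.48 − 1] = 12.11.
y₂ = 12.11 × 1.254 = 15.19 m.
E₁ = y₁ + V₁²/2g = 51.06 m. ΔE = (y₂ − y₁)³/(4y₁y₂) = 35.53 m. ΔE/E₁ = 35.53/51.06 = 0.696.

ΔE/E₁ = 0.696 (69.6%)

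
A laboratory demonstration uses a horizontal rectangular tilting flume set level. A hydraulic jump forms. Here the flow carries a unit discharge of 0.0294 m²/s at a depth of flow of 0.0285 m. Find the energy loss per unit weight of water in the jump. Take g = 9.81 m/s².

ΔE = 0.00686 m

V₁ = q/y₁ = 0.0294/0.0285 = 1.03 m/s. Fr₁ = V₁/√(g·y₁) = 1.03/√(9.81×0.0285) = 1.95.
Sequent-depth ratio: y₂/y₁ = ½[√(1 + 8Fr₁²) − 1] = ½[√31.45 − 1] = 2.30.
y₂ = 2.30 × 0.0285 = 0.0657 m.
V₂ = q/y₂ = 0.0294/0.0657 = 0.448 m/s. E₁ = y₁ + V₁²/2g = 0.0827 m; E₂ = y₂ + V₂²/2g = 0.0759 m. ΔE = E₁ − E₂ = 0.00686 m.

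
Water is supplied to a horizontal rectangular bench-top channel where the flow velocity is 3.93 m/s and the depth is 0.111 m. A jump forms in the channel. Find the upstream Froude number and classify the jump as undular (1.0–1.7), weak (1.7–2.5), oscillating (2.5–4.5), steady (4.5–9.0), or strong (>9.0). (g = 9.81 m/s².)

Fr₁ = 3.77; oscillating jump

Fr₁ = V₁/√(g·y₁) = 3.93/√(9.81×0.111) = 3.77.
Fr₁ = 3.77 lies in the oscillating range.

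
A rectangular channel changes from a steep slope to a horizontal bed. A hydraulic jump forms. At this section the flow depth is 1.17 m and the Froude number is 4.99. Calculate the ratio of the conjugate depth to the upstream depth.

Fr₁ = 4.99 (given).
From the momentum equation for a rectangular channel, y₂/y₁ = ½[√(1 + 8Fr₁²) − 1] = ½[√200.2 − 1] = 6.57.

y₂/y₁ = 6.57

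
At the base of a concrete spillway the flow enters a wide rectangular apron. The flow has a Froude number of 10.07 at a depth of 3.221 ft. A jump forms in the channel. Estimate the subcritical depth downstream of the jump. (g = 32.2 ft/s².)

y₂ = 44.29 ft

Fr₁ = 10.07 (given).
Bélanger equation: y₂/y₁ = ½[√(1 + 8Fr₁²) − 1] = ½[√812.24 − 1] = 13.75.
y₂ = 13.75 × 3.221 = 44.29 ft.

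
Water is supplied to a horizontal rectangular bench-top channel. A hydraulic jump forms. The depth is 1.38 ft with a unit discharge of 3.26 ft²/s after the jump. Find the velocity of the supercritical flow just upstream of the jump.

V₂ = q/y₂ = 3.26/1.38 = 2.36 ft/s; Fr₂ = V₂/√(g·y₂) = 0.354.
Applying the sequent-depth relation in reverse, y₁/y₂ = ½[√(1 + 8Fr₂²) − 1] = ½[√2.005 − 1] = 0.208.
y₁ = 0.208 × 1.38 = 0.287 ft.
V₁ = q/y₁ = 3.26/0.287 = 11.4 ft/s.

V₁ = 11.4 ft/s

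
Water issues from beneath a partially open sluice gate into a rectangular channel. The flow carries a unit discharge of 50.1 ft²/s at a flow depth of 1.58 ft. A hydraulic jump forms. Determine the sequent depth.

V₁ = q/y₁ = 50.1/1.58 = 31.7 ft/s. Fr₁ = V₁/√(g·y₁) = 31.7/√(32.2×1.58) = 4.45.
Bélanger equation: y₂/y₁ = ½[√(1 + 8Fr₁²) − 1] = ½[√159.1 − 1] = 5.81.
y₂ = 5.81 × 1.58 = 9.17 ft.

y₂ = 9.17 ft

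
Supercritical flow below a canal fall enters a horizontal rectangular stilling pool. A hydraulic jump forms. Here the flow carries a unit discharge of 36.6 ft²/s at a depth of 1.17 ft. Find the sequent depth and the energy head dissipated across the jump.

y₂ = 7.87 ft; ΔE = 8.16 ft

V₁ = q/y₁ = 36.6/1.17 = 31.3 ft/s. Fr₁ = V₁/√(g·y₁) = 31.3/√(32.2×1.17) = 5.10.
From the momentum equation for a rectangular channel, y₂/y₁ = ½[√(1 + 8Fr₁²) − 1] = ½[√208.8 − 1] = 6.72.
y₂ = 6.72 × 1.17 = 7.87 ft.
V₂ = q/y₂ = 36.6/7.87 = 4.65 ft/s. E₁ = y₁ + V₁²/2g = 16.4 ft; E₂ = y₂ + V₂²/2g = 8.20 ft. ΔE = E₁ − E₂ = 8.16 ft.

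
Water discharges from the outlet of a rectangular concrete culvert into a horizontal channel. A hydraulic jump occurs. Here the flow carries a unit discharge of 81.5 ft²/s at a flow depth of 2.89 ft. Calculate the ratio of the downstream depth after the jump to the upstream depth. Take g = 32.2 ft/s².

V₁ = q/y₁ = 81.5/2.89 = 28.2 ft/s. Fr₁ = V₁/√(g·y₁) = 28.2/√(32.2×2.89) = 2.92.
Conjugate-depth relation: y₂/y₁ = ½[√(1 + 8Fr₁²) − 1] = ½[√69.37 − 1] = 3.66.

y₂/y₁ = 3.66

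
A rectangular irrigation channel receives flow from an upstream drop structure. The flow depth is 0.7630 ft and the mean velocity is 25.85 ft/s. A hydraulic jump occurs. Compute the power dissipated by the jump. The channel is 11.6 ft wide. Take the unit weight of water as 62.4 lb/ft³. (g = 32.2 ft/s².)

P = 147.0 hp

Fr₁ = V₁/√(g·y₁) = 25.85/√(32.2×0.7630) = 5.215.
Conjugate-depth relation: y₂/y₁ = ½[√(1 + 8Fr₁²) − 1] = ½[√218.59 − 1] = 6.892.
y₂ = 6.892 × 0.7630 = 5.259 ft.
Head loss: ΔE = (y₂ − y₁)³/(4y₁y₂) = (5.259 − 0.7630)³/(4×0.7630×5.259) = 90.87/16.05 = 5.662 ft.
q = V₁·y₁ = 25.85 × 0.7630 = 19.72 ft²/s. Q = q·b = 19.72 × 11.6 = 228.8 cfs. P = γ·Q·ΔE/550 = 62.4 × 228.8 × 5.662 / 550 = 147.0 hp.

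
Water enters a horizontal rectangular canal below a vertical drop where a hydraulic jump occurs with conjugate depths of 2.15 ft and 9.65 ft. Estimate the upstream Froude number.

For a rectangular channel the momentum equation gives q² = ½·g·y₁·y₂·(y₁ + y₂) = ½×32.2×2.15×9.65×11.8 = 3942.
q = √3942 = 62.8 ft²/s.
V₁ = q/y₁ = 29.2 ft/s; Fr₁ = V₁/√(g·y₁) = 3.51.

Fr₁ = 3.51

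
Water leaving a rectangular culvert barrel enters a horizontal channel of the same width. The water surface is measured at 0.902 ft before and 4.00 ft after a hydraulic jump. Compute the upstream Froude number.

Fr₁ = 3.47

For a rectangular channel the momentum equation gives q² = ½·g·y₁·y₂·(y₁ + y₂) = ½×32.2×0.902×4.00×4.90 = 285.
q = √285 = 16.9 ft²/s.
V₁ = q/y₁ = 18.7 ft/s; Fr₁ = V₁/√(g·y₁) = 3.47.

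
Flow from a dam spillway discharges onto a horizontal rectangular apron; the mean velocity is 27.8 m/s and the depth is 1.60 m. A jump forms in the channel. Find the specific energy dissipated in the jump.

Fr₁ = V₁/√(g·y₁) = 27.8/√(9.81×1.60) = 7.02.
Sequent-depth ratio: y₂/y₁ = ½[√(1 + 8Fr₁²) − 1] = ½[√394.9 − 1] = 9.44.
y₂ = 9.44 × 1.60 = 15.1 m.
q = V₁·y₁ = 27.8 × 1.60 = 44.5 m²/s. V₂ = q/y₂ = 44.5/15.1 = 2.95 m/s. E₁ = y₁ + V₁²/2g = 41.0 m; E₂ = y₂ + V₂²/2g = 15.5 m. ΔE = E₁ − E₂ = 25.5 m.

ΔE = 25.5 m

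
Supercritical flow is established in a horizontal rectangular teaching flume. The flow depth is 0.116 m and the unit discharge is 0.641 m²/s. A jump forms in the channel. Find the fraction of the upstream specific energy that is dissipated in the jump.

V₁ = q/y₁ = 0.641/0.116 = 5.53 m/s. Fr₁ = V₁/√(g·y₁) = 5.53/√(9.81×0.116) = 5.18.
Sequent-depth ratio: y₂/y₁ = ½[√(1 + 8Fr₁²) − 1] = ½[√215.7 − 1] = 6.84.
y₂ = 6.84 × 0.116 = 0.794 m.
E₁ = y₁ + V₁²/2g = 1.67 m. ΔE = (y₂ − y₁)³/(4y₁y₂) = 0.845 m. ΔE/E₁ = 0.845/1.67 = 0.505.

ΔE/E₁ = 0.505 (50.5%)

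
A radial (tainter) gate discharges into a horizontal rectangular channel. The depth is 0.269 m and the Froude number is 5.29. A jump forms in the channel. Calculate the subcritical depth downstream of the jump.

y₂ = 1.88 m

Fr₁ = 5.29 (given).
Sequent-depth ratio: y₂/y₁ = ½[√(1 + 8Fr₁²) − 1] = ½[√224.9 − 1] = 7.00.
y₂ = 7.00 × 0.269 = 1.88 m.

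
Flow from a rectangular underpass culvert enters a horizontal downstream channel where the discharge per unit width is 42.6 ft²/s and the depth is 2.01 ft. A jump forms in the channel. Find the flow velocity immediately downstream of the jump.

V₂ = 6.50 ft/s

V₁ = q/y₁ = 42.6/2.01 = 21.2 ft/s. Fr₁ = V₁/√(g·y₁) = 21.2/√(32.2×2.01) = 2.63.
From the momentum equation for a rectangular channel, y₂/y₁ = ½[√(1 + 8Fr₁²) − 1] = ½[√56.52 − 1] = 3.26.
y₂ = 3.26 × 2.01 = 6.55 ft.
V₂ = q/y₂ = 42.6/6.55 = 6.50 ft/s.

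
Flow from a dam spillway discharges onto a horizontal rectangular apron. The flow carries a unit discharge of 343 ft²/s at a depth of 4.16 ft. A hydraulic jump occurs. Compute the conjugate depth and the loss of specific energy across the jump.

V₁ = q/y₁ = 343/4.16 = 82.5 ft/s. Fr₁ = V₁/√(g·y₁) = 82.5/√(32.2×4.16) = 7.12.
From the momentum equation for a rectangular channel, y₂/y₁ = ½[√(1 + 8Fr₁²) − 1] = ½[√407.0 − 1] = 9.59.
y₂ = 9.59 × 4.16 = 39.9 ft.
V₂ = q/y₂ = 343/39.9 = 8.60 ft/s. E₁ = y₁ + V₁²/2g = 110 ft; E₂ = y₂ + V₂²/2g = 41.0 ft. ΔE = E₁ − E₂ = 68.7 ft.

y₂ = 39.9 ft; ΔE = 68.7 ft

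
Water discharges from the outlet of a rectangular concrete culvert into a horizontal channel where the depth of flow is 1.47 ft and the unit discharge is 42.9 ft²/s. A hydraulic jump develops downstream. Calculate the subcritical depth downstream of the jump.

V₁ = q/y₁ = 42.9/1.47 = 29.2 ft/s. Fr₁ = V₁/√(g·y₁) = 29.2/√(32.2×1.47) = 4.24.
By Bélanger, y₂/y₁ = ½[√(1 + 8Fr₁²) − 1] = ½[√144.9 − 1] = 5.52.
y₂ = 5.52 × 1.47 = 8.11 ft.

y₂ = 8.11 ft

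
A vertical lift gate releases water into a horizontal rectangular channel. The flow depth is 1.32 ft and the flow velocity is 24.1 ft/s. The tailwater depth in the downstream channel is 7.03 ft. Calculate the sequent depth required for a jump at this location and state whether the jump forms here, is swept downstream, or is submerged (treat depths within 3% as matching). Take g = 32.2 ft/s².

Fr₁ = V₁/√(g·y₁) = 24.1/√(32.2×1.32) = 3.70.
Conjugate-depth relation: y₂/y₁ = ½[√(1 + 8Fr₁²) − 1] = ½[√110.3 − 1] = 4.75.
y₂ = 4.75 × 1.32 = 6.27 ft.
Tailwater y_tw = 7.03 ft: y_tw > y₂, so the jump is submerged.

y₂ = 6.27 ft; the jump is submerged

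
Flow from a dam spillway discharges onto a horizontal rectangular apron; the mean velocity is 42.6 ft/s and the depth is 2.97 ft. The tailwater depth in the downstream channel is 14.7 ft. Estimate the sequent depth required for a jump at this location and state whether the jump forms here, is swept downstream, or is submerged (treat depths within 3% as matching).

Fr₁ = V₁/√(g·y₁) = 42.6/√(32.2×2.97) = 4.36.
Sequent-depth ratio: y₂/y₁ = ½[√(1 + 8Fr₁²) − 1] = ½[√152.8 − 1] = 5.68.
y₂ = 5.68 × 2.97 = 16.9 ft.
Tailwater y_tw = 14.7 ft: y_tw < y₂, so the jump is swept downstream.

y₂ = 16.9 ft; the jump is swept downstream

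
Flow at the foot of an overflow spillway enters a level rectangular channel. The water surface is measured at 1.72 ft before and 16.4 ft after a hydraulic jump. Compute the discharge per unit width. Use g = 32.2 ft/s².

q = 90.7 ft²/s

For a rectangular channel the momentum equation gives q² = ½·g·y₁·y₂·(y₁ + y₂) = ½×32.2×1.72×16.4×18.1 = 8229.
q = √8229 = 90.7 ft²/s.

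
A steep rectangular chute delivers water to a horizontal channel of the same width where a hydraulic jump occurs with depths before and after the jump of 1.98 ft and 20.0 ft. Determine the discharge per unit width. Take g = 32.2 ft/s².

q = 118 ft²/s

For a rectangular channel the momentum equation gives q² = ½·g·y₁·y₂·(y₁ + y₂) = ½×32.2×1.98×20.0×22.0 = 14014.
q = √14014 = 118 ft²/s.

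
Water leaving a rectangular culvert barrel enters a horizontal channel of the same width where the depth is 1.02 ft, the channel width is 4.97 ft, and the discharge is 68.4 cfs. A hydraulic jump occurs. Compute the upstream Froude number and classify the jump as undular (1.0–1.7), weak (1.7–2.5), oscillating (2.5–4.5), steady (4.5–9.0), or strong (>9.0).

q = Q/b = 68.4/4.97 = 13.8 ft²/s; V₁ = q/y₁ = 13.5 ft/s. Fr₁ = V₁/√(g·y₁) = 2.35.
Fr₁ = 2.35 lies in the weak range.

Fr₁ = 2.35; weak jump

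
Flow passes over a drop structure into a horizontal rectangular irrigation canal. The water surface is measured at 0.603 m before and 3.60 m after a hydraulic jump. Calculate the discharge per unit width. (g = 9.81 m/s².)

For a rectangular channel the momentum equation gives q² = ½·g·y₁·y₂·(y₁ + y₂) = ½×9.81×0.603×3.60×4.20 = 44.8.
q = √44.8 = 6.69 m²/s.

q = 6.69 m²/s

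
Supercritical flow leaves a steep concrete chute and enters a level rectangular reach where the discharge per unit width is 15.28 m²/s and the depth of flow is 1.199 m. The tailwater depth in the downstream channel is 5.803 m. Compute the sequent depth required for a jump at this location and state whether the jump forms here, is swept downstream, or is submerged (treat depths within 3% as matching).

V₁ = q/y₁ = 15.28/1.199 = 12.74 m/s. Fr₁ = V₁/√(g·y₁) = 12.74/√(9.81×1.199) = 3.716.
From the momentum equation for a rectangular channel, y₂/y₁ = ½[√(1 + 8Fr₁²) − 1] = ½[√111.46 − 1] = 4.779.
y₂ = 4.779 × 1.199 = 5.730 m.
Tailwater y_tw = 5.803 m: y_tw ≈ y₂, so the jump forms here.

y₂ = 5.730 m; the jump forms here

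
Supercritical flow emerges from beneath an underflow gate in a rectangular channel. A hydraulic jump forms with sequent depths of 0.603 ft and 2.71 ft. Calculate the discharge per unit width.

q = 9.34 ft²/s

For a rectangular channel the momentum equation gives q² = ½·g·y₁·y₂·(y₁ + y₂) = ½×32.2×0.603×2.71×3.31 = 87.2.
q = √87.2 = 9.34 ft²/s.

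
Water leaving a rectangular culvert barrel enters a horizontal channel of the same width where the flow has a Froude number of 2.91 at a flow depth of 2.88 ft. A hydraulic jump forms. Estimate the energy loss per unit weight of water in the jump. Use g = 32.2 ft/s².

ΔE = 3.66 ft

Fr₁ = 2.91 (given).
From the momentum equation for a rectangular channel, y₂/y₁ = ½[√(1 + 8Fr₁²) − 1] = ½[√68.74 − 1] = 3.65.
y₂ = 3.65 × 2.88 = 10.5 ft.
Head loss: ΔE = (y₂ − y₁)³/(4y₁y₂) = (10.5 − 2.88)³/(4×2.88×10.5) = 442/121 = 3.66 ft.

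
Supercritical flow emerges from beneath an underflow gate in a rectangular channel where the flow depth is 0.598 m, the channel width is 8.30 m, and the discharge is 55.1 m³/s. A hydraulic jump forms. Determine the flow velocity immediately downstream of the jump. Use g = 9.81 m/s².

q = Q/b = 55.1/8.30 = 6.64 m²/s; V₁ = q/y₁ = 11.1 m/s. Fr₁ = V₁/√(g·y₁) = 4.58.
Sequent-depth ratio: y₂/y₁ = ½[√(1 + 8Fr₁²) − 1] = ½[√169.1 − 1] = 6.00.
y₂ = 6.00 × 0.598 = 3.59 m.
V₂ = q/y₂ = 6.64/3.59 = 1.85 m/s.

V₂ = 1.85 m/s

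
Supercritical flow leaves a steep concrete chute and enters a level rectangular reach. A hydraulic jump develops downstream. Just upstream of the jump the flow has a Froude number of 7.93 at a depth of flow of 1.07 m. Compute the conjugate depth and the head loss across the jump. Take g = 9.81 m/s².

y₂ = 11.5 m; ΔE = 22.9 m

Fr₁ = 7.93 (given).
Sequent-depth ratio: y₂/y₁ = ½[√(1 + 8Fr₁²) − 1] = ½[√504.1 − 1] = 10.7.
y₂ = 10.7 × 1.07 = 11.5 m.
V₁ = Fr₁·√(g·y₁) = 7.93×√(9.81×1.07) = 25.7 m/s; q = V₁·y₁ = 27.5 m²/s. V₂ = q/y₂ = 27.5/11.5 = 2.40 m/s. E₁ = y₁ + V₁²/2g = 34.7 m; E₂ = y₂ + V₂²/2g = 11.8 m. ΔE = E₁ − E₂ = 22.9 m.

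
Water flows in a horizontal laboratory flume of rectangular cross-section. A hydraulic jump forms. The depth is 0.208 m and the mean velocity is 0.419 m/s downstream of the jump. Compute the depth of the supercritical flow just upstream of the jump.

Fr₂ = V₂/√(g·y₂) = 0.419/√(9.81×0.208) = 0.293.
The Bélanger relation is symmetric: y₁/y₂ = ½[√(1 + 8Fr₂²) − 1] = ½[√1.688 − 1] = 0.150.
y₁ = 0.150 × 0.208 = 0.0311 m.

y₁ = 0.0311 m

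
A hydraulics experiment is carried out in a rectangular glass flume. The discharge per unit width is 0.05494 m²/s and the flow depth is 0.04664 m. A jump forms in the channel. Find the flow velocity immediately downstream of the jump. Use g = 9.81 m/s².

V₂ = 0.5852 m/s

V₁ = q/y₁ = 0.05494/0.04664 = 1.178 m/s. Fr₁ = V₁/√(g·y₁) = 1.178/√(9.81×0.04664) = 1.741.
From the momentum equation for a rectangular channel, y₂/y₁ = ½[√(1 + 8Fr₁²) − 1] = ½[√25.262 − 1] = 2.013.
y₂ = 2.013 × 0.04664 = 0.09389 m.
V₂ = q/y₂ = 0.05494/0.09389 = 0.5852 m/s.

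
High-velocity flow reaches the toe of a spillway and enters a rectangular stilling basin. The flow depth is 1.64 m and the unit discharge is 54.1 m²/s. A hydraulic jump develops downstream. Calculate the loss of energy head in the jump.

ΔE = 38.4 m

V₁ = q/y₁ = 54.1/1.64 = 33.0 m/s. Fr₁ = V₁/√(g·y₁) = 33.0/√(9.81×1.64) = 8.22.
By Bélanger, y₂/y₁ = ½[√(1 + 8Fr₁²) − 1] = ½[√542.1 − 1] = 11.1.
y₂ = 11.1 × 1.64 = 18.3 m.
Head loss: ΔE = (y₂ − y₁)³/(4y₁y₂) = (18.3 − 1.64)³/(4×1.64×18.3) = 4601/120 = 38.4 m.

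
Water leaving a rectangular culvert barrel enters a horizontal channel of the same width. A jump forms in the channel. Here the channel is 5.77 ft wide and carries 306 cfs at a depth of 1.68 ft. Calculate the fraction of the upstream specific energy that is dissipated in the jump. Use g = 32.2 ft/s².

ΔE/E₁ = 0.424 (42.4%)

q = Q/b = 306/5.77 = 53.0 ft²/s; V₁ = q/y₁ = 31.6 ft/s. Fr₁ = V₁/√(g·y₁) = 4.29.
From the momentum equation for a rectangular channel, y₂/y₁ = ½[√(1 + 8Fr₁²) − 1] = ½[√148.4 − 1] = 5.59.
y₂ = 5.59 × 1.68 = 9.39 ft.
E₁ = y₁ + V₁²/2g = 17.2 ft. ΔE = (y₂ − y₁)³/(4y₁y₂) = 7.27 ft. ΔE/E₁ = 7.27/17.2 = 0.424.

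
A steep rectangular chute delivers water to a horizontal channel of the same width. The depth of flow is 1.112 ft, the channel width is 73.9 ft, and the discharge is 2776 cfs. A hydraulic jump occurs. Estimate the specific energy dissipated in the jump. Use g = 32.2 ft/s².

ΔE = 10.18 ft

q = Q/b = 2776/73.9 = 37.56 ft²/s; V₁ = q/y₁ = 33.78 ft/s. Fr₁ = V₁/√(g·y₁) = 5.645.
Bélanger equation: y₂/y₁ = ½[√(1 + 8Fr₁²) − 1] = ½[√255.96 − 1] = 7.499.
y₂ = 7.499 × 1.112 = 8.339 ft.
Head loss: ΔE = (y₂ − y₁)³/(4y₁y₂) = (8.339 − 1.112)³/(4×1.112×8.339) = 377.5/37.09 = 10.18 ft.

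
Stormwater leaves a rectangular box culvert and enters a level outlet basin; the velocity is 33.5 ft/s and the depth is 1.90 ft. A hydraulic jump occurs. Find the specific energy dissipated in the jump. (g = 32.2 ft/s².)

ΔE = 8.17 ft

Fr₁ = V₁/√(g·y₁) = 33.5/√(32.2×1.90) = 4.28.
Conjugate-depth relation: y₂/y₁ = ½[√(1 + 8Fr₁²) − 1] = ½[√147.7 − 1] = 5.58.
y₂ = 5.58 × 1.90 = 10.6 ft.
Head loss: ΔE = (y₂ − y₁)³/(4y₁y₂) = (10.6 − 1.90)³/(4×1.90×10.6) = 658/80.5 = 8.17 ft.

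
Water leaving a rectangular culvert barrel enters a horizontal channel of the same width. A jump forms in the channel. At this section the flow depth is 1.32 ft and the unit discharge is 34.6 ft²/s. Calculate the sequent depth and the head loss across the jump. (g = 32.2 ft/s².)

y₂ = 6.87 ft; ΔE = 4.72 ft

V₁ = q/y₁ = 34.6/1.32 = 26.2 ft/s. Fr₁ = V₁/√(g·y₁) = 26.2/√(32.2×1.32) = 4.02.
By Bélanger, y₂/y₁ = ½[√(1 + 8Fr₁²) − 1] = ½[√130.3 − 1] = 5.21.
y₂ = 5.21 × 1.32 = 6.87 ft.
V₂ = q/y₂ = 34.6/6.87 = 5.03 ft/s. E₁ = y₁ + V₁²/2g = 12.0 ft; E₂ = y₂ + V₂²/2g = 7.27 ft. ΔE = E₁ − E₂ = 4.72 ft.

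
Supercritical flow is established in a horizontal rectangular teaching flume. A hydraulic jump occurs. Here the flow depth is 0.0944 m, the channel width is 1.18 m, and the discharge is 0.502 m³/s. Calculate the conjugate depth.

y₂ = 0.580 m

q = Q/b = 0.502/1.18 = 0.425 m²/s; V₁ = q/y₁ = 4.51 m/s. Fr₁ = V₁/√(g·y₁) = 4.68.
By Bélanger, y₂/y₁ = ½[√(1 + 8Fr₁²) − 1] = ½[√176.4 − 1] = 6.14.
y₂ = 6.14 × 0.0944 = 0.580 m.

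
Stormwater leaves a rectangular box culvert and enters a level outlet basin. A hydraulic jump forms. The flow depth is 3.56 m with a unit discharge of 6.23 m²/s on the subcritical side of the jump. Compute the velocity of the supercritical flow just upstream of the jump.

V₂ = q/y₂ = 6.23/3.56 = 1.75 m/s; Fr₂ = V₂/√(g·y₂) = 0.296.
The Bélanger relation is symmetric: y₁/y₂ = ½[√(1 + 8Fr₂²) − 1] = ½[√1.702 − 1] = 0.152.
y₁ = 0.152 × 3.56 = 0.542 m.
V₁ = q/y₁ = 6.23/0.542 = 11.5 m/s.

V₁ = 11.5 m/s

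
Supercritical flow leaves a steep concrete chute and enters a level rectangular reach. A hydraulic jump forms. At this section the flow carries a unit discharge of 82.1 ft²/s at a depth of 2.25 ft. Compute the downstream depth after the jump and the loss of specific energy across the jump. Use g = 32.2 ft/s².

y₂ = 12.6 ft; ΔE = 9.70 ft

V₁ = q/y₁ = 82.1/2.25 = 36.5 ft/s. Fr₁ = V₁/√(g·y₁) = 36.5/√(32.2×2.25) = 4.29.
From the momentum equation for a rectangular channel, y₂/y₁ = ½[√(1 + 8Fr₁²) − 1] = ½[√148.0 − 1] = 5.58.
y₂ = 5.58 × 2.25 = 12.6 ft.
Head loss: ΔE = (y₂ − y₁)³/(4y₁y₂) = (12.6 − 2.25)³/(4×2.25×12.6) = 1097/113 = 9.70 ft.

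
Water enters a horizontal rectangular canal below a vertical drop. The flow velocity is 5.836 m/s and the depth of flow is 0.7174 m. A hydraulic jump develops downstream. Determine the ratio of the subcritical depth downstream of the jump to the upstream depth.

y₂/y₁ = 2.651

Fr₁ = V₁/√(g·y₁) = 5.836/√(9.81×0.7174) = 2.200.
From the momentum equation for a rectangular channel, y₂/y₁ = ½[√(1 + 8Fr₁²) − 1] = ½[√39.716 − 1] = 2.651.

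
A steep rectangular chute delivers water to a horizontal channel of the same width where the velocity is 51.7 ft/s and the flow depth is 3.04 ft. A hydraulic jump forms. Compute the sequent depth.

Fr₁ = V₁/√(g·y₁) = 51.7/√(32.2×3.04) = 5.23.
By Bélanger, y₂/y₁ = ½[√(1 + 8Fr₁²) − 1] = ½[√219.4 − 1] = 6.91.
y₂ = 6.91 × 3.04 = 21.0 ft.

y₂ = 21.0 ft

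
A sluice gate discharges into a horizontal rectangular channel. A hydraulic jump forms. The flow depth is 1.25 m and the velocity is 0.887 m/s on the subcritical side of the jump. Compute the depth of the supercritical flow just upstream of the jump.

y₁ = 0.144 m

Fr₂ = V₂/√(g·y₂) = 0.887/√(9.81×1.25) = 0.253.
The Bélanger relation is symmetric: y₁/y₂ = ½[√(1 + 8Fr₂²) − 1] = ½[√1.513 − 1] = 0.115.
y₁ = 0.115 × 1.25 = 0.144 m.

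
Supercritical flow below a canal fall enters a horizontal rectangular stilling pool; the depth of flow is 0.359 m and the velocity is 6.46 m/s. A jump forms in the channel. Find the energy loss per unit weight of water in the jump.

ΔE = 0.798 m

Fr₁ = V₁/√(g·y₁) = 6.46/√(9.81×0.359) = 3.44.
From the momentum equation for a rectangular channel, y₂/y₁ = ½[√(1 + 8Fr₁²) − 1] = ½[√95.80 − 1] = 4.39.
y₂ = 4.39 × 0.359 = 1.58 m.
q = V₁·y₁ = 6.46 × 0.359 = 2.32 m²/s. V₂ = q/y₂ = 2.32/1.58 = 1.47 m/s. E₁ = y₁ + V₁²/2g = 2.49 m; E₂ = y₂ + V₂²/2g = 1.69 m. ΔE = E₁ − E₂ = 0.798 m.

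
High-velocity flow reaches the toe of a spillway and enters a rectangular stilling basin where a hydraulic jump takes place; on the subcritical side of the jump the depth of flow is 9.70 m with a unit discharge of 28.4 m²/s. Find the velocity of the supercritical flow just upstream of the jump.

V₁ = 18.8 m/s

V₂ = q/y₂ = 28.4/9.70 = 2.93 m/s; Fr₂ = V₂/√(g·y₂) = 0.300.
From the momentum equation (using Fr₂), y₁/y₂ = ½[√(1 + 8Fr₂²) − 1] = ½[√1.721 − 1] = 0.156.
y₁ = 0.156 × 9.70 = 1.51 m.
V₁ = q/y₁ = 28.4/1.51 = 18.8 m/s.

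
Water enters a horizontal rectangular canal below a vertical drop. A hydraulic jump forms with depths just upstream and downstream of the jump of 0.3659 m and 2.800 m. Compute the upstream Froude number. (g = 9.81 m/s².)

For a rectangular channel the momentum equation gives q² = ½·g·y₁·y₂·(y₁ + y₂) = ½×9.81×0.3659×2.800×3.166 = 15.91.
q = √15.91 = 3.989 m²/s.
V₁ = q/y₁ = 10.90 m/s; Fr₁ = V₁/√(g·y₁) = 5.754.

Fr₁ = 5.754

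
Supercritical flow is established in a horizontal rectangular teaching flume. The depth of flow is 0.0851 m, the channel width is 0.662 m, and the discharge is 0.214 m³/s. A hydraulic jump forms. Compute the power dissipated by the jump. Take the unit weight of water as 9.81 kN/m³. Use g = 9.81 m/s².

q = Q/b = 0.214/0.662 = 0.323 m²/s; V₁ = q/y₁ = 3.80 m/s. Fr₁ = V₁/√(g·y₁) = 4.16.
Bélanger equation: y₂/y₁ = ½[√(1 + 8Fr₁²) − 1] = ½[√139.3 − 1] = 5.40.
y₂ = 5.40 × 0.0851 = 0.460 m.
Head loss: ΔE = (y₂ − y₁)³/(4y₁y₂) = (0.460 − 0.0851)³/(4×0.0851×0.460) = 0.0525/0.156 = 0.336 m.
P = γ·Q·ΔE = 9.81 × 0.214 × 0.336 = 0.705 kW.

P = 0.705 kW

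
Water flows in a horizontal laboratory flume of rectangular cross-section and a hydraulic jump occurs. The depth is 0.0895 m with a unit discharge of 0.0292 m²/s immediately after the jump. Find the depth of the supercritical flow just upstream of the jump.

y₁ = 0.0181 m

V₂ = q/y₂ = 0.0292/0.0895 = 0.326 m/s; Fr₂ = V₂/√(g·y₂) = 0.348.
The Bélanger relation is symmetric: y₁/y₂ = ½[√(1 + 8Fr₂²) − 1] = ½[√1.970 − 1] = 0.202.
y₁ = 0.202 × 0.0895 = 0.0181 m.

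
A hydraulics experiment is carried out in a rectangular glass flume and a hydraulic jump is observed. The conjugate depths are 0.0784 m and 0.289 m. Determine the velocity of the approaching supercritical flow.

For a rectangular channel the momentum equation gives q² = ½·g·y₁·y₂·(y₁ + y₂) = ½×9.81×0.0784×0.289×0.367 = 0.0408.
q = √0.0408 = 0.202 m²/s.
V₁ = q/y₁ = 0.202/0.0784 = 2.58 m/s.

V₁ = 2.58 m/s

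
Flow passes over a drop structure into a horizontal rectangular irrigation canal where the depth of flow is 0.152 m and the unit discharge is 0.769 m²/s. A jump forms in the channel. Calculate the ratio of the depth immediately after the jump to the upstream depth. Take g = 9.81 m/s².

y₂/y₁ = 5.38

V₁ = q/y₁ = 0.769/0.152 = 5.06 m/s. Fr₁ = V₁/√(g·y₁) = 5.06/√(9.81×0.152) = 4.14.
Sequent-depth ratio: y₂/y₁ = ½[√(1 + 8Fr₁²) − 1] = ½[√138.3 − 1] = 5.38.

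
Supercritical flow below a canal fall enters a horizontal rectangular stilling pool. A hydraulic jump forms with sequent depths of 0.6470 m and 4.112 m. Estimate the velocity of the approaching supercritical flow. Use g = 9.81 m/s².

V₁ = 12.18 m/s

For a rectangular channel the momentum equation gives q² = ½·g·y₁·y₂·(y₁ + y₂) = ½×9.81×0.6470×4.112×4.759 = 62.10.
q = √62.10 = 7.881 m²/s.
V₁ = q/y₁ = 7.881/0.6470 = 12.18 m/s.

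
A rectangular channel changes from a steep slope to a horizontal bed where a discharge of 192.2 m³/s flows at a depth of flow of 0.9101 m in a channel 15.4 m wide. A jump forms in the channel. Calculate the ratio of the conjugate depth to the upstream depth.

y₂/y₁ = 6.010

q = Q/b = 192.2/15.4 = 12.48 m²/s; V₁ = q/y₁ = 13.71 m/s. Fr₁ = V₁/√(g·y₁) = 4.589.
Sequent-depth ratio: y₂/y₁ = ½[√(1 + 8Fr₁²) − 1] = ½[√169.51 − 1] = 6.010.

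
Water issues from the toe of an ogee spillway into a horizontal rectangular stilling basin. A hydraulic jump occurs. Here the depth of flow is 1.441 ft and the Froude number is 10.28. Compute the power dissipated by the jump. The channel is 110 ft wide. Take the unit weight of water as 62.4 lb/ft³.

Fr₁ = 10.28 (given).
Conjugate-depth relation: y₂/y₁ = ½[√(1 + 8Fr₁²) − 1] = ½[√846.43 − 1] = 14.05.
y₂ = 14.05 × 1.441 = 20.24 ft.
V₁ = Fr₁·√(g·y₁) = 10.28×√(32.2×1.441) = 70.02 ft/s; q = V₁·y₁ = 100.9 ft²/s. V₂ = q/y₂ = 100.9/20.24 = 4.985 ft/s. E₁ = y₁ + V₁²/2g = 77.58 ft; E₂ = y₂ + V₂²/2g = 20.63 ft. ΔE = E₁ − E₂ = 56.96 ft.
Q = q·b = 100.9 × 110 = 11100 cfs. P = γ·Q·ΔE/550 = 62.4 × 11100 × 56.96 / 550 = 71724 hp.

P = 71724 hp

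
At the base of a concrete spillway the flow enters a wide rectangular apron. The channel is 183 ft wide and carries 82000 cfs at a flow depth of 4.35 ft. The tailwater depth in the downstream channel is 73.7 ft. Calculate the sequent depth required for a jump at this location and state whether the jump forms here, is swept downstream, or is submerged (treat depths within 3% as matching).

q = Q/b = 82000/183 = 448 ft²/s; V₁ = q/y₁ = 103 ft/s. Fr₁ = V₁/√(g·y₁) = 8.70.
Bélanger equation: y₂/y₁ = ½[√(1 + 8Fr₁²) − 1] = ½[√607.0 − 1] = 11.8.
y₂ = 11.8 × 4.35 = 51.4 ft.
Tailwater y_tw = 73.7 ft: y_tw > y₂, so the jump is submerged.

y₂ = 51.4 ft; the jump is submerged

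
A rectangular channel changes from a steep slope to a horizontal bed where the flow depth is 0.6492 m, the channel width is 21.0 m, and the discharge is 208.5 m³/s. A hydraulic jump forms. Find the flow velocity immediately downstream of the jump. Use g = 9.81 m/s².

q = Q/b = 208.5/21.0 = 9.929 m²/s; V₁ = q/y₁ = 15.29 m/s. Fr₁ = V₁/√(g·y₁) = 6.060.
By Bélanger, y₂/y₁ = ½[√(1 + 8Fr₁²) − 1] = ½[√294.80 − 1] = 8.085.
y₂ = 8.085 × 0.6492 = 5.249 m.
V₂ = q/y₂ = 9.929/5.249 = 1.892 m/s.

V₂ = 1.892 m/s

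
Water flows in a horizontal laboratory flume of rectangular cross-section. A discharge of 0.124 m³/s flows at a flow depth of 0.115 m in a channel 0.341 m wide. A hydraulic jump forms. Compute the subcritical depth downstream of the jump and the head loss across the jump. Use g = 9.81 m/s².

y₂ = 0.430 m; ΔE = 0.158 m

q = Q/b = 0.124/0.341 = 0.364 m²/s; V₁ = q/y₁ = 3.16 m/s. Fr₁ = V₁/√(g·y₁) = 2.98.
Bélanger equation: y₂/y₁ = ½[√(1 + 8Fr₁²) − 1] = ½[√71.90 − 1] = 3.74.
y₂ = 3.74 × 0.115 = 0.430 m.
Head loss: ΔE = (y₂ − y₁)³/(4y₁y₂) = (0.430 − 0.115)³/(4×0.115×0.430) = 0.0313/0.198 = 0.158 m.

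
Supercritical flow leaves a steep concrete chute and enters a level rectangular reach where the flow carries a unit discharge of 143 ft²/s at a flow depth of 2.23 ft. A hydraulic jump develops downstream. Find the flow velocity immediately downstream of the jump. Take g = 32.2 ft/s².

V₂ = 6.28 ft/s

V₁ = q/y₁ = 143/2.23 = 64.1 ft/s. Fr₁ = V₁/√(g·y₁) = 64.1/√(32.2×2.23) = 7.57.
By Bélanger, y₂/y₁ = ½[√(1 + 8Fr₁²) − 1] = ½[√459.1 − 1] = 10.2.
y₂ = 10.2 × 2.23 = 22.8 ft.
V₂ = q/y₂ = 143/22.8 = 6.28 ft/s.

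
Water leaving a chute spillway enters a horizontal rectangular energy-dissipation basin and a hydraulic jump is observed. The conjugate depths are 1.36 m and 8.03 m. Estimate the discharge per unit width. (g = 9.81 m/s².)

q = 22.4 m²/s

For a rectangular channel the momentum equation gives q² = ½·g·y₁·y₂·(y₁ + y₂) = ½×9.81×1.36×8.03×9.39 = 503.
q = √503 = 22.4 m²/s.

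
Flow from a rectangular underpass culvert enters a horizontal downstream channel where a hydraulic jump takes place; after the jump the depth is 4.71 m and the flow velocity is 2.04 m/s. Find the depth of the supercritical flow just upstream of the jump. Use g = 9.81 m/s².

Fr₂ = V₂/√(g·y₂) = 2.04/√(9.81×4.71) = 0.300.
Applying the sequent-depth relation in reverse, y₁/y₂ = ½[√(1 + 8Fr₂²) − 1] = ½[√1.721 − 1] = 0.156.
y₁ = 0.156 × 4.71 = 0.734 m.

y₁ = 0.734 m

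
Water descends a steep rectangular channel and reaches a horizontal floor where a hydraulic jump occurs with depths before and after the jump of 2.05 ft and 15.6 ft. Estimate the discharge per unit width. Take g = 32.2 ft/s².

For a rectangular channel the momentum equation gives q² = ½·g·y₁·y₂·(y₁ + y₂) = ½×32.2×2.05×15.6×17.6 = 9088.
q = √9088 = 95.3 ft²/s.

q = 95.3 ft²/s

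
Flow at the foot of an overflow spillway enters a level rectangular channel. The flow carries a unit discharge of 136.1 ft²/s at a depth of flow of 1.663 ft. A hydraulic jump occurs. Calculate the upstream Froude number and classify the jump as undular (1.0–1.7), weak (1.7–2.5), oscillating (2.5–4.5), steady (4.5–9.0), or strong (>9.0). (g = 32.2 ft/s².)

V₁ = q/y₁ = 136.1/1.663 = 81.84 ft/s. Fr₁ = V₁/√(g·y₁) = 81.84/√(32.2×1.663) = 11.18.
Fr₁ = 11.18 lies in the strong range.

Fr₁ = 11.18; strong jump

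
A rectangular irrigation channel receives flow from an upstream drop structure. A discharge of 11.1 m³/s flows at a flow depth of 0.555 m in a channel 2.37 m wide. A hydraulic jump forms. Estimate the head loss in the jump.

q = Q/b = 11.1/2.37 = 4.68 m²/s; V₁ = q/y₁ = 8.44 m/s. Fr₁ = V₁/√(g·y₁) = 3.62.
From the momentum equation for a rectangular channel, y₂/y₁ = ½[√(1 + 8Fr₁²) − 1] = ½[√105.6 − 1] = 4.64.
y₂ = 4.64 × 0.555 = 2.57 m.
V₂ = q/y₂ = 4.68/2.57 = 1.82 m/s. E₁ = y₁ + V₁²/2g = 4.18 m; E₂ = y₂ + V₂²/2g = 2.74 m. ΔE = E₁ − E₂ = 1.44 m.

ΔE = 1.44 m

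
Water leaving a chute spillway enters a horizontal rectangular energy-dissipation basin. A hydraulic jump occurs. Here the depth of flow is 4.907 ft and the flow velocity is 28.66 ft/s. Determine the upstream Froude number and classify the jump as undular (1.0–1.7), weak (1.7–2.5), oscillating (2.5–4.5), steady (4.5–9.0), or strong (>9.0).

Fr₁ = V₁/√(g·y₁) = 28.66/√(32.2×4.907) = 2.280.
Fr₁ = 2.280 lies in the weak range.

Fr₁ = 2.280; weak jump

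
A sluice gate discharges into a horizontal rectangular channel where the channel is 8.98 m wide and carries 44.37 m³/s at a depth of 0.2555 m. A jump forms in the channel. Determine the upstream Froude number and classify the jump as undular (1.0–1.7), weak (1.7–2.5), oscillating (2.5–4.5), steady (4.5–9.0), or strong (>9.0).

q = Q/b = 44.37/8.98 = 4.941 m²/s; V₁ = q/y₁ = 19.34 m/s. Fr₁ = V₁/√(g·y₁) = 12.21.
Fr₁ = 12.21 lies in the strong range.

Fr₁ = 12.21; strong jump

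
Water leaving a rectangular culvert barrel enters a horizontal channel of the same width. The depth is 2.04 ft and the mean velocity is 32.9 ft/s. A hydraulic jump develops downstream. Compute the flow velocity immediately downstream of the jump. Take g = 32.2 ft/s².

V₂ = 6.25 ft/s

Fr₁ = V₁/√(g·y₁) = 32.9/√(32.2×2.04) = 4.06.
Conjugate-depth relation: y₂/y₁ = ½[√(1 + 8Fr₁²) − 1] = ½[√132.8 − 1] = 5.26.
y₂ = 5.26 × 2.04 = 10.7 ft.
q = V₁·y₁ = 32.9 × 2.04 = 67.1 ft²/s.
V₂ = q/y₂ = 67.1/10.7 = 6.25 ft/s.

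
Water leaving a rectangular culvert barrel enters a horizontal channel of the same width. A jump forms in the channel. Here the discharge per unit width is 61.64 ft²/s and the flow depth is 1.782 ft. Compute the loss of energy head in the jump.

ΔE = 9.190 ft

V₁ = q/y₁ = 61.64/1.782 = 34.59 ft/s. Fr₁ = V₁/√(g·y₁) = 34.59/√(32.2×1.782) = 4.566.
Bélanger equation: y₂/y₁ = ½[√(1 + 8Fr₁²) − 1] = ½[√167.82 − 1] = 5.977.
y₂ = 5.977 × 1.782 = 10.65 ft.
V₂ = q/y₂ = 61.64/10.65 = 5.787 ft/s. E₁ = y₁ + V₁²/2g = 20.36 ft; E₂ = y₂ + V₂²/2g = 11.17 ft. ΔE = E₁ − E₂ = 9.190 ft.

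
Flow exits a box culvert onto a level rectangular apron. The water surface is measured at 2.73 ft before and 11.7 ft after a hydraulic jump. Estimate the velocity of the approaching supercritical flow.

For a rectangular channel the momentum equation gives q² = ½·g·y₁·y₂·(y₁ + y₂) = ½×32.2×2.73×11.7×14.4 = 7421.
q = √7421 = 86.1 ft²/s.
V₁ = q/y₁ = 86.1/2.73 = 31.6 ft/s.

V₁ = 31.6 ft/s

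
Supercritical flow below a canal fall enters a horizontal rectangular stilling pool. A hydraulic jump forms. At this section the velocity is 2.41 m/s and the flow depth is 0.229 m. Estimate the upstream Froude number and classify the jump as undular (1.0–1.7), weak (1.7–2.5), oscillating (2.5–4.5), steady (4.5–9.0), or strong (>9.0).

Fr₁ = V₁/√(g·y₁) = 2.41/√(9.81×0.229) = 1.61.
Fr₁ = 1.61 lies in the undular range.

Fr₁ = 1.61; undular jump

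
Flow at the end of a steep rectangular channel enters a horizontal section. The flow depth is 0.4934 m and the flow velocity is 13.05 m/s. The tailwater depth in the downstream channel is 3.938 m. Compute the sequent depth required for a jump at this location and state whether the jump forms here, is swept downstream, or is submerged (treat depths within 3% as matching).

y₂ = 3.900 m; the jump forms here

Fr₁ = V₁/√(g·y₁) = 13.05/√(9.81×0.4934) = 5.932.
From the momentum equation for a rectangular channel, y₂/y₁ = ½[√(1 + 8Fr₁²) − 1] = ½[√282.48 − 1] = 7.904.
y₂ = 7.904 × 0.4934 = 3.900 m.
Tailwater y_tw = 3.938 m: y_tw ≈ y₂, so the jump forms here.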